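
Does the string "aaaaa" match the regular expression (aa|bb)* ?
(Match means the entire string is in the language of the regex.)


|string| = 5; first = 'a'; last = 'a'

No, "aaaaa" does not match (aa|bb)*


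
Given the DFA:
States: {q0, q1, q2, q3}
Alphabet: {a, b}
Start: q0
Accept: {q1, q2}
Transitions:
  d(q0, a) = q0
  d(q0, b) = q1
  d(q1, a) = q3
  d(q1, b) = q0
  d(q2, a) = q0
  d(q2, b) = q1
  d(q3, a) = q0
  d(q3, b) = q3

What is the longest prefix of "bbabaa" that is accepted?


Run the DFA, marking each prefix where the state is accepting:
  "" -> q0 [reject]
  "b" -> q1 [accept]
  "bb" -> q0 [reject]
  "bba" -> q0 [reject]
  "bbab" -> q1 [accept]
  "bbaba" -> q3 [reject]
  "bbabaa" -> q0 [reject]

"bbab"


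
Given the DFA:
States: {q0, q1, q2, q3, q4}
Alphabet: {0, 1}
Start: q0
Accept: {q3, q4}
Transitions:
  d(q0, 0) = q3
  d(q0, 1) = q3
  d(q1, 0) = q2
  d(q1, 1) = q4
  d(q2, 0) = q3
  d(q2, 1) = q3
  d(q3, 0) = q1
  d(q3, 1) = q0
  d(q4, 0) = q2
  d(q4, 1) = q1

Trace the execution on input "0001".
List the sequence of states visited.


Input: 0001
d(q0, 0) = q3
d(q3, 0) = q1
d(q1, 0) = q2
d(q2, 1) = q3


q0 -> q3 -> q1 -> q2 -> q3


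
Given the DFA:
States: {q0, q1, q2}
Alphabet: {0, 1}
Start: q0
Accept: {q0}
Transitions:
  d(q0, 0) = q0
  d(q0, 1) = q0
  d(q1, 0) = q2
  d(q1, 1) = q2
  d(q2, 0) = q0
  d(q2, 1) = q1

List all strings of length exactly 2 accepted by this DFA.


All strings of length 2: 4 total
Accepted: 4

"00", "01", "10", "11"


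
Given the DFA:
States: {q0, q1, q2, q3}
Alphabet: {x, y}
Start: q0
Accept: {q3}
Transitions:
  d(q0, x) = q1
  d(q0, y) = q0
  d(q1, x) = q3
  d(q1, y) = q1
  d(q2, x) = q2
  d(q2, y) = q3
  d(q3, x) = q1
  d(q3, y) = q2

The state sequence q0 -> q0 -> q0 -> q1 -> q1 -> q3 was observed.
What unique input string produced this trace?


Trace back each transition to find the symbol:
  q0 --[y]--> q0
  q0 --[y]--> q0
  q0 --[x]--> q1
  q1 --[y]--> q1
  q1 --[x]--> q3

"yyxyx"


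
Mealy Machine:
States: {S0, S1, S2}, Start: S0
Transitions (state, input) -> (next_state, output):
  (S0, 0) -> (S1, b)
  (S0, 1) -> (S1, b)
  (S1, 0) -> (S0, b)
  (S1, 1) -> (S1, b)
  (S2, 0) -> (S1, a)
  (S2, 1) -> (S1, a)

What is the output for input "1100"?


Step-by-step:
  (S0, 1) -> (S1, b)
  (S1, 1) -> (S1, b)
  (S1, 0) -> (S0, b)
  (S0, 0) -> (S1, b)

"bbbb"


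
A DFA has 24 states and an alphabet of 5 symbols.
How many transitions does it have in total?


Each state has exactly one transition per symbol.
24 * 5 = 120

120


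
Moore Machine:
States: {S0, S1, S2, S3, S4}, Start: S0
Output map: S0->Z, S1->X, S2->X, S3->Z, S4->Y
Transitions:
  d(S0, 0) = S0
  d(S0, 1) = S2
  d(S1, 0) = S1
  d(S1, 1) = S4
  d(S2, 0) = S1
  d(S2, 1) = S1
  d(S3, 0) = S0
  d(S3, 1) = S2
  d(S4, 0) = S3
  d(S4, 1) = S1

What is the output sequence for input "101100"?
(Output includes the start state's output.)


Start: S0 (output Z)
  --1--> S2 (output X)
  --0--> S1 (output X)
  --1--> S4 (output Y)
  --1--> S1 (output X)
  --0--> S1 (output X)
  --0--> S1 (output X)

"ZXXYXXX"


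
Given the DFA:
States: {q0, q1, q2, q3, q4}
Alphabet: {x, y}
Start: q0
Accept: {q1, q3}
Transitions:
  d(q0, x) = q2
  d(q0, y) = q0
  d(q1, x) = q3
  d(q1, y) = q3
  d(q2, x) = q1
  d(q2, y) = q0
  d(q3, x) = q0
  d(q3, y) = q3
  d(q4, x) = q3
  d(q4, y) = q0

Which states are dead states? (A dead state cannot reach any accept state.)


Forward reachability from each state:
  q0 -> reaches accept state q1 (live)
  q1 -> reaches accept state q1 (live)
  q2 -> reaches accept state q1 (live)
  q3 -> reaches accept state q1 (live)
  q4 -> reaches accept state q1 (live)

None (all states can reach an accept state)


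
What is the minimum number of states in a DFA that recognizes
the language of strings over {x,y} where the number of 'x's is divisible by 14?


States track (count of 'x') mod 14.
Need 14 states: one per remainder 0..13; accept = remainder 0.

14


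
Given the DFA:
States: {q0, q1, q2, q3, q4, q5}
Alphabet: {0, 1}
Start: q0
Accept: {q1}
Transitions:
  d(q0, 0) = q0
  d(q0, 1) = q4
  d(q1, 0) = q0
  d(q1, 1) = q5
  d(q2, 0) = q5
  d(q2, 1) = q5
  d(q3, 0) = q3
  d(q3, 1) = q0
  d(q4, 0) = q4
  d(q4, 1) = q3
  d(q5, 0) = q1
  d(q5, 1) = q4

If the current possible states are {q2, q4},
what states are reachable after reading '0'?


Apply transition on '0' from each current state:
  d(q2, 0) = q5
  d(q4, 0) = q4

{q4, q5}


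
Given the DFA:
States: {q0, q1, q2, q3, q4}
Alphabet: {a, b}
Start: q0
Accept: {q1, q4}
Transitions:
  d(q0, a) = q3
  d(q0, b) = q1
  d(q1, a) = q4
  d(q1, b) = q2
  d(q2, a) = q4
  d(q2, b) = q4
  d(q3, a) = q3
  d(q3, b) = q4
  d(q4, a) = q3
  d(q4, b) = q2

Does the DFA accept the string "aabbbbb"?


Trace: q0 -> q3 -> q3 -> q4 -> q2 -> q4 -> q2 -> q4
Final state: q4
Accept states: {q1, q4}

Yes, accepted (final state q4 is an accept state)


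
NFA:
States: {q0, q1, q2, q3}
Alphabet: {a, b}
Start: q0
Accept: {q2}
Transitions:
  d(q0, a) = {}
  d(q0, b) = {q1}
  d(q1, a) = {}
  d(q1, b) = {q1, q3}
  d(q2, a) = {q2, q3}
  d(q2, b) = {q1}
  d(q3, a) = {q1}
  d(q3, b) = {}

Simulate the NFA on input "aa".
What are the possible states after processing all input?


Start: {q0}
  --a--> {}
  --a--> {}

{} (empty set, no valid transitions)


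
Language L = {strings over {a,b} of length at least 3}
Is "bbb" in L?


length = 3

Yes, "bbb" is in L


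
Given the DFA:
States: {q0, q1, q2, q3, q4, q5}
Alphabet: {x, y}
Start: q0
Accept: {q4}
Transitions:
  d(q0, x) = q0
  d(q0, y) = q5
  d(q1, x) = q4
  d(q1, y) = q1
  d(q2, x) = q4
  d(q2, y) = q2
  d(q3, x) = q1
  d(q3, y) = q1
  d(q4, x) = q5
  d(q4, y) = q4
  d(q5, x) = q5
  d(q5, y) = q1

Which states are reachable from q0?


BFS from q0:
  layer 0: {q0}
  layer 1: {q5}
  layer 2: {q1}
  layer 3: {q4}

{q0, q1, q4, q5}


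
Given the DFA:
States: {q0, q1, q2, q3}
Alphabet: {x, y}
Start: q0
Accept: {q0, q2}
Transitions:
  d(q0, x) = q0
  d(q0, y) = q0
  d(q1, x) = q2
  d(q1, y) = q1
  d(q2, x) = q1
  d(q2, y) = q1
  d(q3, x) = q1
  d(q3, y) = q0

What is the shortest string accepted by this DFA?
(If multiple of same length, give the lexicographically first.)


BFS by string length (lex-first path to each state shown):
  len 0: q0<-""
Found accept state at length 0.

"" (empty string)


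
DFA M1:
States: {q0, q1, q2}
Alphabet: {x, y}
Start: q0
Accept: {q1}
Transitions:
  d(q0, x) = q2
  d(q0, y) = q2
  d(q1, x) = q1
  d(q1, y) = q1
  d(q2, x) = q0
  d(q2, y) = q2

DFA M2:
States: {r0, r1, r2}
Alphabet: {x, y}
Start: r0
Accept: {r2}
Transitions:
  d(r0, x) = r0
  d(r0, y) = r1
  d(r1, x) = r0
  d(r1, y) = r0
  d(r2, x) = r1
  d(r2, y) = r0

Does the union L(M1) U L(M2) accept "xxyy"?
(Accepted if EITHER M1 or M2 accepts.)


M1: final=q2 accepted=False
M2: final=r0 accepted=False

No, union rejects (neither accepts)


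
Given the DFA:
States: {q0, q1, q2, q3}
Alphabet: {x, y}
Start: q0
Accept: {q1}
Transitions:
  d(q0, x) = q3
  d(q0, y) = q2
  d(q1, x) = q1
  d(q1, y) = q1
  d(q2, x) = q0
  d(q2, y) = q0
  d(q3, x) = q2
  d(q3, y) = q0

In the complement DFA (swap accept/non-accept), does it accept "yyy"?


Trace: q0 -> q2 -> q0 -> q2
Final: q2
Original accept: {q1}
Complement: q2 is not in original accept

Yes, complement accepts (original rejects)


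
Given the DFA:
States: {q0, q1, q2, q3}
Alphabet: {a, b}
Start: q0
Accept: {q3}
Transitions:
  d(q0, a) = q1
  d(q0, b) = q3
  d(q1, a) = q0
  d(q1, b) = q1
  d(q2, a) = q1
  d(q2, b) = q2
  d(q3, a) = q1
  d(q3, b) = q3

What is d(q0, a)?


Looking up transition d(q0, a)

q1


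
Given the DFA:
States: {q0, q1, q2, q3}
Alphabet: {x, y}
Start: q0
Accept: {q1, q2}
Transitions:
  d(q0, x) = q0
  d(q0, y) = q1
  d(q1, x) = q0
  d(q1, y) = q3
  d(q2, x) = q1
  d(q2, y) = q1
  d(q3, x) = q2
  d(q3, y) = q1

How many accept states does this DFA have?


Accept states listed: {q1, q2}
Counting: q1(1) q2(2)

2


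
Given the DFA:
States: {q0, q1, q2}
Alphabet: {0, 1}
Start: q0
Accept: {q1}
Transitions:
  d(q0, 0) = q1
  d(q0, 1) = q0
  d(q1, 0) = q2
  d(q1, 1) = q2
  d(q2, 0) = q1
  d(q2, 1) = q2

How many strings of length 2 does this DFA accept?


Enumerating all length-2 strings:
  "00" -> q2 [reject]
  "01" -> q2 [reject]
  "10" -> q1 [accept]
  "11" -> q0 [reject]

1 out of 4


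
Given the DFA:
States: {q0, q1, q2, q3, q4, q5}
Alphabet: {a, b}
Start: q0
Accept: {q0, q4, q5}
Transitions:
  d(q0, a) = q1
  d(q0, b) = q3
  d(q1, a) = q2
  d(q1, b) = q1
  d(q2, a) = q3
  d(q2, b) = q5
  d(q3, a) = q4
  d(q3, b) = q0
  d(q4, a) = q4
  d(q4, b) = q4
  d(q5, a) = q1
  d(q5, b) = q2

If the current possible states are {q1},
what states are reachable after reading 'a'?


Apply transition on 'a' from each current state:
  d(q1, a) = q2

{q2}


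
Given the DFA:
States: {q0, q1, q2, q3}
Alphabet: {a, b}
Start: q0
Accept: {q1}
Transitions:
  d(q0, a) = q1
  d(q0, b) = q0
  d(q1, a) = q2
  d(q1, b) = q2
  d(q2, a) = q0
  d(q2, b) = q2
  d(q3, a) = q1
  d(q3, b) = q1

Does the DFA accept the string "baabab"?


Trace: q0 -> q0 -> q1 -> q2 -> q2 -> q0 -> q0
Final state: q0
Accept states: {q1}

No, rejected (final state q0 is not an accept state)


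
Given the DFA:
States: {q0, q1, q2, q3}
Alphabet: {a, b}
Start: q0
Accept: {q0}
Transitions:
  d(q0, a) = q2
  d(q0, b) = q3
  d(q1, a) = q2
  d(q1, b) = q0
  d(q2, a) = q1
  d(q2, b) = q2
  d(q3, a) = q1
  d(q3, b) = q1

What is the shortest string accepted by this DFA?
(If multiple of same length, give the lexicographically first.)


BFS by string length (lex-first path to each state shown):
  len 0: q0<-""
Found accept state at length 0.

"" (empty string)


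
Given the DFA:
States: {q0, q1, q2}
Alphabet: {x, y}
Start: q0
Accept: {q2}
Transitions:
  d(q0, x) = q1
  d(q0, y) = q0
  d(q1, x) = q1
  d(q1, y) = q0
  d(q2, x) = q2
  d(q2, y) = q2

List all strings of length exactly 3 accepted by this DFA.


All strings of length 3: 8 total
Accepted: 0

None


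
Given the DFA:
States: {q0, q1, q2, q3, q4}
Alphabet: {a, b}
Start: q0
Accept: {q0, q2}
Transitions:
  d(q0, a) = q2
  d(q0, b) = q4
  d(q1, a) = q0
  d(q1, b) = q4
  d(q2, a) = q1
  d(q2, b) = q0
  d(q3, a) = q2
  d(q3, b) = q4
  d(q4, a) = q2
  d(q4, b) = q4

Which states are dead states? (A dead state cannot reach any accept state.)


Forward reachability from each state:
  q0 -> reaches accept state q0 (live)
  q1 -> reaches accept state q0 (live)
  q2 -> reaches accept state q0 (live)
  q3 -> reaches accept state q0 (live)
  q4 -> reaches accept state q0 (live)

None (all states can reach an accept state)


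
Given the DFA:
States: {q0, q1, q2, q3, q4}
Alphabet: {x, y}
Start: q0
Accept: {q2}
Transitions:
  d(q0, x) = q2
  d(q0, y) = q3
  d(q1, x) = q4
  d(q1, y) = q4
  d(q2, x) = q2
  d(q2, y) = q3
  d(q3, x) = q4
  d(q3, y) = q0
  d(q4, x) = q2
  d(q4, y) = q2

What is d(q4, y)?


Looking up transition d(q4, y)

q2


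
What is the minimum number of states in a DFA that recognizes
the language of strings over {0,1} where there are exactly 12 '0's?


States: count = 0, 1, ..., 12 (that's 13 states), plus a dead state for count > 12.
Total: 13 + 1 = 14. Accept = count-12 state.

14


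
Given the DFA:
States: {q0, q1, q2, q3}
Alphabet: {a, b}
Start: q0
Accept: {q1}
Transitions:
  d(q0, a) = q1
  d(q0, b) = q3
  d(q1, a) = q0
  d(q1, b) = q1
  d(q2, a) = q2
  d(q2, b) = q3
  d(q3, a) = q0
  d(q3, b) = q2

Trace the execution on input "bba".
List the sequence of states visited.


Input: bba
d(q0, b) = q3
d(q3, b) = q2
d(q2, a) = q2


q0 -> q3 -> q2 -> q2


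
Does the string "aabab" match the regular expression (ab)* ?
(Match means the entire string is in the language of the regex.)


|string| = 5; first = 'a'; last = 'b'

No, "aabab" does not match (ab)*


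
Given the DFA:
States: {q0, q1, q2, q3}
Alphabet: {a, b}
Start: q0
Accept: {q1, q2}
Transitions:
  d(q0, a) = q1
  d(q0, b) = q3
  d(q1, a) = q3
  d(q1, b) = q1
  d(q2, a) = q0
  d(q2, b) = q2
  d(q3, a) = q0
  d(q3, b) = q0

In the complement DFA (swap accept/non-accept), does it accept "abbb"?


Trace: q0 -> q1 -> q1 -> q1 -> q1
Final: q1
Original accept: {q1, q2}
Complement: q1 is in original accept

No, complement rejects (original accepts)


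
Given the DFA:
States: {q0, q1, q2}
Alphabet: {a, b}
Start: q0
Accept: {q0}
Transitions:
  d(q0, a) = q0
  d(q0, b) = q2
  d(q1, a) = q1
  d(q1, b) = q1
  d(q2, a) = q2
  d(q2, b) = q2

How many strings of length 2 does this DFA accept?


Enumerating all length-2 strings:
  "aa" -> q0 [accept]
  "ab" -> q2 [reject]
  "ba" -> q2 [reject]
  "bb" -> q2 [reject]

1 out of 4


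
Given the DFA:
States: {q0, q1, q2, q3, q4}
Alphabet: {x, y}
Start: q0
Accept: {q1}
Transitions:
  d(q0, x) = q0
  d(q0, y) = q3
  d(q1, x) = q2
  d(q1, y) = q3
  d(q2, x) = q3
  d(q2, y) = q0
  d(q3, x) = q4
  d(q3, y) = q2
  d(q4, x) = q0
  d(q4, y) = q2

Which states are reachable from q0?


BFS from q0:
  layer 0: {q0}
  layer 1: {q3}
  layer 2: {q2, q4}

{q0, q2, q3, q4}


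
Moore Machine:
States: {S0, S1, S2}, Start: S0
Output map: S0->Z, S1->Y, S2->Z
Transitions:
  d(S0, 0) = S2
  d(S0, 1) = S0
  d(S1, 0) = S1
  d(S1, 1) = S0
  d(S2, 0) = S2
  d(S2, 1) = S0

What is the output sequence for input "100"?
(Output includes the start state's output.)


Start: S0 (output Z)
  --1--> S0 (output Z)
  --0--> S2 (output Z)
  --0--> S2 (output Z)

"ZZZZ"


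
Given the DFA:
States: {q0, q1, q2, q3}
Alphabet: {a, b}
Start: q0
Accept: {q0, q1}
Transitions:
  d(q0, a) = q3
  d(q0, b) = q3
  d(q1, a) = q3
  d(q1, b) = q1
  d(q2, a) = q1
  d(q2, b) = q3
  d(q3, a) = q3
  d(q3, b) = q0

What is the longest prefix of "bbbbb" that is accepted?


Run the DFA, marking each prefix where the state is accepting:
  "" -> q0 [accept]
  "b" -> q3 [reject]
  "bb" -> q0 [accept]
  "bbb" -> q3 [reject]
  "bbbb" -> q0 [accept]
  "bbbbb" -> q3 [reject]

"bbbb"


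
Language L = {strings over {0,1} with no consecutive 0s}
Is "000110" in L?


'00' occurs at index 0

No, "000110" is not in L


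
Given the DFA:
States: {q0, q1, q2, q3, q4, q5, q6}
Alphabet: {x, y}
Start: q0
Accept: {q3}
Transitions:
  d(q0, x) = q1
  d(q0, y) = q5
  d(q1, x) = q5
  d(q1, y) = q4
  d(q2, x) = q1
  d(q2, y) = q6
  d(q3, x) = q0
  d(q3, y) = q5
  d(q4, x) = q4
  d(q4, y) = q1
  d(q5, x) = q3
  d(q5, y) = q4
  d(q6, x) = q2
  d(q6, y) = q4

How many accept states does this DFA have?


Accept states listed: {q3}
Counting: q3(1)

1


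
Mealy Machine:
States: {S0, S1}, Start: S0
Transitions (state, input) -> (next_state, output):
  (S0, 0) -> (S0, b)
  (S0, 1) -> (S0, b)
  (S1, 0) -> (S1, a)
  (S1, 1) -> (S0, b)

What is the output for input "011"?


Step-by-step:
  (S0, 0) -> (S0, b)
  (S0, 1) -> (S0, b)
  (S0, 1) -> (S0, b)

"bbb"


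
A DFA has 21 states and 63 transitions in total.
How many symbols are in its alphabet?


Each state has exactly one transition per symbol.
|alphabet| = transitions / states = 63 / 21 = 3

3


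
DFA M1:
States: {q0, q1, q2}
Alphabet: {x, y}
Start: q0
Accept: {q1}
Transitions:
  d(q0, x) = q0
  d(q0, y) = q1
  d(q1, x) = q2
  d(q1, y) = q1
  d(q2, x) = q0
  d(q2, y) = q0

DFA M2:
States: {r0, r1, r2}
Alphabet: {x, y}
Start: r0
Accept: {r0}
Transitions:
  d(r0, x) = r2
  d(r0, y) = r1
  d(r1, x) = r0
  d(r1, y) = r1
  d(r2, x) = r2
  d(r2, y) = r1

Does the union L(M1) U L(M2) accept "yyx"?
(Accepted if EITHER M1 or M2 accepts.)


M1: final=q2 accepted=False
M2: final=r0 accepted=True

Yes, union accepts


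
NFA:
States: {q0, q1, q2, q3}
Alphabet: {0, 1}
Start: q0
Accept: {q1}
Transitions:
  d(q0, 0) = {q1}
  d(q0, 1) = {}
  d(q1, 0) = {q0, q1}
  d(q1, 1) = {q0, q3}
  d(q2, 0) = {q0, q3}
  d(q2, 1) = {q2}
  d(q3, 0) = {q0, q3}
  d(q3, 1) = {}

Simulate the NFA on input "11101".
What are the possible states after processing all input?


Start: {q0}
  --1--> {}
  --1--> {}
  --1--> {}
  --0--> {}
  --1--> {}

{} (empty set, no valid transitions)


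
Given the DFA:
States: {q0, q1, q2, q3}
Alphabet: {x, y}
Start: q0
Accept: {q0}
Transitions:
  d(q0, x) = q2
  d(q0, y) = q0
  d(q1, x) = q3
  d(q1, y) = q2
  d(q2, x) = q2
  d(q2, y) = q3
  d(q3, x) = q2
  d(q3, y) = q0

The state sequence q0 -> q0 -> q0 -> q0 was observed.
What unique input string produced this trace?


Trace back each transition to find the symbol:
  q0 --[y]--> q0
  q0 --[y]--> q0
  q0 --[y]--> q0

"yyy"


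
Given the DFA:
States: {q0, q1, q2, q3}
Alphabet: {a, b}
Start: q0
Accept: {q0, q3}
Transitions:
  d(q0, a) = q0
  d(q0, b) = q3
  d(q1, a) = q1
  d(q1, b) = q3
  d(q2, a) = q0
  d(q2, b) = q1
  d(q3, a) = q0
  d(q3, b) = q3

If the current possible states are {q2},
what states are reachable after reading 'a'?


Apply transition on 'a' from each current state:
  d(q2, a) = q0

{q0}


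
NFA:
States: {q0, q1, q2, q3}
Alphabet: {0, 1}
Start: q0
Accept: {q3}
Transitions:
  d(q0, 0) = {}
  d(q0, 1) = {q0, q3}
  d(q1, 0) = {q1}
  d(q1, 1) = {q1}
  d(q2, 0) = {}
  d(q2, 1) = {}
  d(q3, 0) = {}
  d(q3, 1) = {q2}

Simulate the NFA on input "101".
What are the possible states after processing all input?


Start: {q0}
  --1--> {q0, q3}
  --0--> {}
  --1--> {}

{} (empty set, no valid transitions)


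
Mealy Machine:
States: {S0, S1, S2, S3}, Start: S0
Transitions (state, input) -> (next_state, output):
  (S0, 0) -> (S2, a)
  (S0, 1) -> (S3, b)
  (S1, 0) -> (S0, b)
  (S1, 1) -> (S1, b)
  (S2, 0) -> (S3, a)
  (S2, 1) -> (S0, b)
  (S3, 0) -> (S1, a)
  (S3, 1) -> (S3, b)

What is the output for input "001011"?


Step-by-step:
  (S0, 0) -> (S2, a)
  (S2, 0) -> (S3, a)
  (S3, 1) -> (S3, b)
  (S3, 0) -> (S1, a)
  (S1, 1) -> (S1, b)
  (S1, 1) -> (S1, b)

"aababb"


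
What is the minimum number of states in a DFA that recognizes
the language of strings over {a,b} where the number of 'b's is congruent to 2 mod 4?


States track (count of 'b') mod 4.
Need 4 states: one per remainder 0..3; accept = remainder 2.

4


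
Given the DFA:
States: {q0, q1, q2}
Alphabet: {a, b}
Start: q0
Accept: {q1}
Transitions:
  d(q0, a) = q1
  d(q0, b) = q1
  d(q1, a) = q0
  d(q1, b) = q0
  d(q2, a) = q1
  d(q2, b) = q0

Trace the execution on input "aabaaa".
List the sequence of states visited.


Input: aabaaa
d(q0, a) = q1
d(q1, a) = q0
d(q0, b) = q1
d(q1, a) = q0
d(q0, a) = q1
d(q1, a) = q0


q0 -> q1 -> q0 -> q1 -> q0 -> q1 -> q0


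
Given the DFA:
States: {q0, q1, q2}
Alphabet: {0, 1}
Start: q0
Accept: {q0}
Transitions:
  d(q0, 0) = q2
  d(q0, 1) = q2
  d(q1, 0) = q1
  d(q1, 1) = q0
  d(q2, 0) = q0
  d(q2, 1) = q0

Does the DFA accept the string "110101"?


Trace: q0 -> q2 -> q0 -> q2 -> q0 -> q2 -> q0
Final state: q0
Accept states: {q0}

Yes, accepted (final state q0 is an accept state)


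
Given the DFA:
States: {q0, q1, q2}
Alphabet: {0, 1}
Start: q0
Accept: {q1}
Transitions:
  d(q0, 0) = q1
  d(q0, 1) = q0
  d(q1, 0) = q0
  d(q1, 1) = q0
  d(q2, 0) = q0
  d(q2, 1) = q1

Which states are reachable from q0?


BFS from q0:
  layer 0: {q0}
  layer 1: {q1}

{q0, q1}


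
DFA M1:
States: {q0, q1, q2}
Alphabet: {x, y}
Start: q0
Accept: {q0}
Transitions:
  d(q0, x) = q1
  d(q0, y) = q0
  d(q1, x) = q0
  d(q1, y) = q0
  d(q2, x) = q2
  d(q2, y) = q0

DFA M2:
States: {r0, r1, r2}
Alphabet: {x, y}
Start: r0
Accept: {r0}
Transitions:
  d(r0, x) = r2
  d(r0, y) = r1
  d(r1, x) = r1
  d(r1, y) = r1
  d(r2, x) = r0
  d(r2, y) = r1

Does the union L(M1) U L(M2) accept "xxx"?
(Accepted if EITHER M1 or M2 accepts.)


M1: final=q1 accepted=False
M2: final=r2 accepted=False

No, union rejects (neither accepts)


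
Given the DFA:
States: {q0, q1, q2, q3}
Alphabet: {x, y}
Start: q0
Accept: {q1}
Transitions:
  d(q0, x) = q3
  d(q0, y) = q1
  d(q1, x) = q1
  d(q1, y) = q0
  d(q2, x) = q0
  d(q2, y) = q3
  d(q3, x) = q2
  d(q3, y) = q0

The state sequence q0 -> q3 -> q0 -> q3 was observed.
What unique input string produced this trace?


Trace back each transition to find the symbol:
  q0 --[x]--> q3
  q3 --[y]--> q0
  q0 --[x]--> q3

"xyx"


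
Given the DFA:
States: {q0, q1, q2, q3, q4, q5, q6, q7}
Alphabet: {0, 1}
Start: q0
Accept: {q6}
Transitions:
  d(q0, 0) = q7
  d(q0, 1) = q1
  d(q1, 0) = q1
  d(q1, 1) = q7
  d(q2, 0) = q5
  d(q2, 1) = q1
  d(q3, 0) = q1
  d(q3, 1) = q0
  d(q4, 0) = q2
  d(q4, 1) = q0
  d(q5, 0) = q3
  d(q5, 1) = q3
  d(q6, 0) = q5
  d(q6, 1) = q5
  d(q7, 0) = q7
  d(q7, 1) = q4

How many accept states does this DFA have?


Accept states listed: {q6}
Counting: q6(1)

1


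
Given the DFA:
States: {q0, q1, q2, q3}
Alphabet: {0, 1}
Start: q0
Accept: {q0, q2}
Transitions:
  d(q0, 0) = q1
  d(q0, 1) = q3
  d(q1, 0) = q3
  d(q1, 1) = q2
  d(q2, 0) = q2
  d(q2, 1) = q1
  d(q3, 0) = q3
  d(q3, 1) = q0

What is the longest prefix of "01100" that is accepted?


Run the DFA, marking each prefix where the state is accepting:
  "" -> q0 [accept]
  "0" -> q1 [reject]
  "01" -> q2 [accept]
  "011" -> q1 [reject]
  "0110" -> q3 [reject]
  "01100" -> q3 [reject]

"01"


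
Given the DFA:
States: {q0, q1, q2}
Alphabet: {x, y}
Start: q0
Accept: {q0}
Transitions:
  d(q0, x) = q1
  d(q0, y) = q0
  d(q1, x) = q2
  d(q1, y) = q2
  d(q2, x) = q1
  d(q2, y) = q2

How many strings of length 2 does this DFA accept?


Enumerating all length-2 strings:
  "xx" -> q2 [reject]
  "xy" -> q2 [reject]
  "yx" -> q1 [reject]
  "yy" -> q0 [accept]

1 out of 4


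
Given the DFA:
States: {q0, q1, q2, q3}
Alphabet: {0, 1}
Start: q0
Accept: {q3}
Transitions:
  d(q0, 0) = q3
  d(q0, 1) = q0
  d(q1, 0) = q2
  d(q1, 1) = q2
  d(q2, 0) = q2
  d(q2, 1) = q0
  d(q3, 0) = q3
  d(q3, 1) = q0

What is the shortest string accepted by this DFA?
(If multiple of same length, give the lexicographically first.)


BFS by string length (lex-first path to each state shown):
  len 0: q0<-""
  len 1: q0<-"1", q3<-"0"
Found accept state at length 1.

"0"


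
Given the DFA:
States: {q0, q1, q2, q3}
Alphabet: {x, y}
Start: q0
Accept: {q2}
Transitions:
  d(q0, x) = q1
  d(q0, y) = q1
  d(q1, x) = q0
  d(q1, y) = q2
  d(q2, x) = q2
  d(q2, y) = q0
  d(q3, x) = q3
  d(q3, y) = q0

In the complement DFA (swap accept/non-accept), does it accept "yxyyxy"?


Trace: q0 -> q1 -> q0 -> q1 -> q2 -> q2 -> q0
Final: q0
Original accept: {q2}
Complement: q0 is not in original accept

Yes, complement accepts (original rejects)


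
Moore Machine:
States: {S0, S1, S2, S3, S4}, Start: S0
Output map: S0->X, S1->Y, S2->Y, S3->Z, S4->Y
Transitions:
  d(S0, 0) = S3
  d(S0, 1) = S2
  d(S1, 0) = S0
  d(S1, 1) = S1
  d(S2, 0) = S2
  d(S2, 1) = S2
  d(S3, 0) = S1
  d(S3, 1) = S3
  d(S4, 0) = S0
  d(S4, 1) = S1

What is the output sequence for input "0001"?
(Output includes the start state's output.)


Start: S0 (output X)
  --0--> S3 (output Z)
  --0--> S1 (output Y)
  --0--> S0 (output X)
  --1--> S2 (output Y)

"XZYXY"


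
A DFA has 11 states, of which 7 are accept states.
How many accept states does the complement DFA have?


Complement swaps accept and non-accept states.
11 - 7 = 4

4


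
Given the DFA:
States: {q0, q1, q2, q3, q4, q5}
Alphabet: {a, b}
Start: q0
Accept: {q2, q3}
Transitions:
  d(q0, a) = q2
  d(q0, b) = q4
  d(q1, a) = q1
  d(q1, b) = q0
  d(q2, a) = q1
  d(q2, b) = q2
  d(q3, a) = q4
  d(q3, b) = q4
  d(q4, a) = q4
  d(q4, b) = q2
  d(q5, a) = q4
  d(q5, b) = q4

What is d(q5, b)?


Looking up transition d(q5, b)

q4


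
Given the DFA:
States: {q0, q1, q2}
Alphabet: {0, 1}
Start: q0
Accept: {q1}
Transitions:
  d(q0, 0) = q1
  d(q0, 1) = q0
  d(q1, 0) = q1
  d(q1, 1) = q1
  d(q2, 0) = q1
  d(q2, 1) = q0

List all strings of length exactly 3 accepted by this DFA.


All strings of length 3: 8 total
Accepted: 7

"000", "001", "010", "011", "100", "101", "110"


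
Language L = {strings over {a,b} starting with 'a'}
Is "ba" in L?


first symbol = 'b'

No, "ba" is not in L


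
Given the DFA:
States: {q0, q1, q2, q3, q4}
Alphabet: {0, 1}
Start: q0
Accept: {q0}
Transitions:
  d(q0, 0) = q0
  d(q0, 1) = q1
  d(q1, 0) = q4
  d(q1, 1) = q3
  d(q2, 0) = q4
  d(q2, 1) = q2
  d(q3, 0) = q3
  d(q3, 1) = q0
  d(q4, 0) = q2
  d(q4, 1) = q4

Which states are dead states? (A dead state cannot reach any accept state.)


Forward reachability from each state:
  q0 -> reaches accept state q0 (live)
  q1 -> reaches accept state q0 (live)
  q2 -> reaches {q2, q4}, no accept state (dead)
  q3 -> reaches accept state q0 (live)
  q4 -> reaches {q2, q4}, no accept state (dead)

{q2, q4}


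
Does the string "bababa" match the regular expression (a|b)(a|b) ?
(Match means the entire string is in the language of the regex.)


|string| = 6; first = 'b'; last = 'a'

No, "bababa" does not match (a|b)(a|b)


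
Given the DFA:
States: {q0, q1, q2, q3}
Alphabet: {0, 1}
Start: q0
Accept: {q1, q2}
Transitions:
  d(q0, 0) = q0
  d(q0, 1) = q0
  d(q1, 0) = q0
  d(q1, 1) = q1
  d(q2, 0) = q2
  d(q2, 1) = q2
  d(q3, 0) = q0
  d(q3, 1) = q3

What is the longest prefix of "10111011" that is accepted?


Run the DFA, marking each prefix where the state is accepting:
  "" -> q0 [reject]
  "1" -> q0 [reject]
  "10" -> q0 [reject]
  "101" -> q0 [reject]
  "1011" -> q0 [reject]
  "10111" -> q0 [reject]
  "101110" -> q0 [reject]
  "1011101" -> q0 [reject]
  "10111011" -> q0 [reject]

No prefix is accepted


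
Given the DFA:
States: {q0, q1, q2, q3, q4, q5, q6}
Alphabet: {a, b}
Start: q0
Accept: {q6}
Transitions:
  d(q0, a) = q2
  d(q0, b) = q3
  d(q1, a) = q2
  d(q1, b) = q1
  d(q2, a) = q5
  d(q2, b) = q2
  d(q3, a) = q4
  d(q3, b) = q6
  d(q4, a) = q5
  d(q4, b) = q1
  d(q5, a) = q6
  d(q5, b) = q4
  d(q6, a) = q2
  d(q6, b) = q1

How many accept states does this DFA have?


Accept states listed: {q6}
Counting: q6(1)

1


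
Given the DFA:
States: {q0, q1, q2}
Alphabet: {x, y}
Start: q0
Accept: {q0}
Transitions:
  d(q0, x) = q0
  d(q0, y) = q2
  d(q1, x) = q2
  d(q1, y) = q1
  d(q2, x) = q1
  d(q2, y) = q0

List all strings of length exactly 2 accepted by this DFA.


All strings of length 2: 4 total
Accepted: 2

"xx", "yy"


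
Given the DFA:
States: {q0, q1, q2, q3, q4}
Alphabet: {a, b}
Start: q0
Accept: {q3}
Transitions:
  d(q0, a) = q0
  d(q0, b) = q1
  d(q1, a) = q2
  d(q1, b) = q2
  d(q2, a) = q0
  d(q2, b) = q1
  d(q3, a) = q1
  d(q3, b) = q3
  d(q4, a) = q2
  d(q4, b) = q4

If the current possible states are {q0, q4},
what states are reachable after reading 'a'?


Apply transition on 'a' from each current state:
  d(q0, a) = q0
  d(q4, a) = q2

{q0, q2}


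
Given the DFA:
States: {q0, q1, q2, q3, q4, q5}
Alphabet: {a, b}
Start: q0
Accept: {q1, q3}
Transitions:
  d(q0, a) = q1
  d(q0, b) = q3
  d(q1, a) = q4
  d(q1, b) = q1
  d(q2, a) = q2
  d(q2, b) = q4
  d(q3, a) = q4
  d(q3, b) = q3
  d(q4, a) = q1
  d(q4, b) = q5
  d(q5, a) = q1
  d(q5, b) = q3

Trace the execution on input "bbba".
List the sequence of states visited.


Input: bbba
d(q0, b) = q3
d(q3, b) = q3
d(q3, b) = q3
d(q3, a) = q4


q0 -> q3 -> q3 -> q3 -> q4


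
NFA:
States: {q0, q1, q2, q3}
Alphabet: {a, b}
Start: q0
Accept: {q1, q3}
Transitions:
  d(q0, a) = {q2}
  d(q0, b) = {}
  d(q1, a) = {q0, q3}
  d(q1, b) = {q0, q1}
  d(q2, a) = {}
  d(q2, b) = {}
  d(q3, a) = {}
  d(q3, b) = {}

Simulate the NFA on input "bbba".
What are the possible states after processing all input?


Start: {q0}
  --b--> {}
  --b--> {}
  --b--> {}
  --a--> {}

{} (empty set, no valid transitions)


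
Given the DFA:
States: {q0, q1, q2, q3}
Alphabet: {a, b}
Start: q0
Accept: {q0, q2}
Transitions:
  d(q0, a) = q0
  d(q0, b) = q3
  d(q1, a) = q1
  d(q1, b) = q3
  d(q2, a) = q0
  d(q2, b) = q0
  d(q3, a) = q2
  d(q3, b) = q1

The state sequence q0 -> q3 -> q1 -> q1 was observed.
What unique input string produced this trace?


Trace back each transition to find the symbol:
  q0 --[b]--> q3
  q3 --[b]--> q1
  q1 --[a]--> q1

"bba"


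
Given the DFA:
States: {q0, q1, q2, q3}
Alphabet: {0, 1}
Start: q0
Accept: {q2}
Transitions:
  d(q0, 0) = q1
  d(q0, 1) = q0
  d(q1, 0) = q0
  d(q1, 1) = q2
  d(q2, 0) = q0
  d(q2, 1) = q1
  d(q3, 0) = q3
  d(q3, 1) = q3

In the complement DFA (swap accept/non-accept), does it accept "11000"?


Trace: q0 -> q0 -> q0 -> q1 -> q0 -> q1
Final: q1
Original accept: {q2}
Complement: q1 is not in original accept

Yes, complement accepts (original rejects)


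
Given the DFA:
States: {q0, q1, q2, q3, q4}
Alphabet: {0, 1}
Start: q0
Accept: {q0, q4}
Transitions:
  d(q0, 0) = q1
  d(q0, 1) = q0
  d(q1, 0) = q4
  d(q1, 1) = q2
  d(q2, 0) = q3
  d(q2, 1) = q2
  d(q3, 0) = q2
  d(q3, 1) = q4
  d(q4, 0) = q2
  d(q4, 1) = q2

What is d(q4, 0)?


Looking up transition d(q4, 0)

q2


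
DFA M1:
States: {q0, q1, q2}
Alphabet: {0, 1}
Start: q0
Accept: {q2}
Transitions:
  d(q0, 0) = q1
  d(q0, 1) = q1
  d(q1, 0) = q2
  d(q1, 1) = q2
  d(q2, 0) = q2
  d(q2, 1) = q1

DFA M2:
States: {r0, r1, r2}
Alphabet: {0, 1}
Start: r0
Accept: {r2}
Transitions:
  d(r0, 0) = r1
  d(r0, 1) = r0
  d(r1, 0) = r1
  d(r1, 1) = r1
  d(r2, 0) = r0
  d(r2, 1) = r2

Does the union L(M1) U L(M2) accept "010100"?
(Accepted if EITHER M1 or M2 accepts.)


M1: final=q2 accepted=True
M2: final=r1 accepted=False

Yes, union accepts


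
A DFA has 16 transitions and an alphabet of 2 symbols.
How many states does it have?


Each state has exactly one transition per symbol.
states = transitions / |alphabet| = 16 / 2 = 8

8


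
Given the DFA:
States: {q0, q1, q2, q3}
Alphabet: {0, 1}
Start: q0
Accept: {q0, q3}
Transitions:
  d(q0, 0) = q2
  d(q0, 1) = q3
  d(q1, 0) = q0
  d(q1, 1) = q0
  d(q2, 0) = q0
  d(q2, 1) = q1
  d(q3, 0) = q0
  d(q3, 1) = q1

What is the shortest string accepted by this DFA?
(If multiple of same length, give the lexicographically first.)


BFS by string length (lex-first path to each state shown):
  len 0: q0<-""
Found accept state at length 0.

"" (empty string)


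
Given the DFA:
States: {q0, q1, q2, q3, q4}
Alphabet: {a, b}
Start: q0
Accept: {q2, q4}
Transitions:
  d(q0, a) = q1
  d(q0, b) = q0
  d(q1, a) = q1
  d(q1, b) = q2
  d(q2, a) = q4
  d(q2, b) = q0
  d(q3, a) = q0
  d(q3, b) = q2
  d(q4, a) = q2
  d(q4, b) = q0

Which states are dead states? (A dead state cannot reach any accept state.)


Forward reachability from each state:
  q0 -> reaches accept state q2 (live)
  q1 -> reaches accept state q2 (live)
  q2 -> reaches accept state q2 (live)
  q3 -> reaches accept state q2 (live)
  q4 -> reaches accept state q2 (live)

None (all states can reach an accept state)


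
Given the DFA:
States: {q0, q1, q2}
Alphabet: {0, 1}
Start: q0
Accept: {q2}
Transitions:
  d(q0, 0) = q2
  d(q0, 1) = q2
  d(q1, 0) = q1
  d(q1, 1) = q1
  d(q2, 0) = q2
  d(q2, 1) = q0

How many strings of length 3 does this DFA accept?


Enumerating all length-3 strings:
  "000" -> q2 [accept]
  "001" -> q0 [reject]
  "010" -> q2 [accept]
  "011" -> q2 [accept]
  "100" -> q2 [accept]
  "101" -> q0 [reject]
  "110" -> q2 [accept]
  "111" -> q2 [accept]

6 out of 8


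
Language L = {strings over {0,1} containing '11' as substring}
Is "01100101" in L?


'11' occurs at index 1

Yes, "01100101" is in L


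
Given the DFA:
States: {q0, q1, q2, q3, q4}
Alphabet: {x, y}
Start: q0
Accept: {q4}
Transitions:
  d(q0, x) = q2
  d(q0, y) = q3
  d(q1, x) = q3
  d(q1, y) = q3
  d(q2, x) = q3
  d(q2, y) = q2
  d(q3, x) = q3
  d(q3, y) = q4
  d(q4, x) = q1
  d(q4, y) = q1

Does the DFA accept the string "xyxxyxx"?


Trace: q0 -> q2 -> q2 -> q3 -> q3 -> q4 -> q1 -> q3
Final state: q3
Accept states: {q4}

No, rejected (final state q3 is not an accept state)


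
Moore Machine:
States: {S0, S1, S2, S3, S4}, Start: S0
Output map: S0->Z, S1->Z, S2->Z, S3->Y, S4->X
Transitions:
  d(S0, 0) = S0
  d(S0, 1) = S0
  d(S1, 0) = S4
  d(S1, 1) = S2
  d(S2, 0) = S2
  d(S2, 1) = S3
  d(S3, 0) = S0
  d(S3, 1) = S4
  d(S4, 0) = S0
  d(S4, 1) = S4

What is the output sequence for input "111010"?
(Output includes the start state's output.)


Start: S0 (output Z)
  --1--> S0 (output Z)
  --1--> S0 (output Z)
  --1--> S0 (output Z)
  --0--> S0 (output Z)
  --1--> S0 (output Z)
  --0--> S0 (output Z)

"ZZZZZZZ"


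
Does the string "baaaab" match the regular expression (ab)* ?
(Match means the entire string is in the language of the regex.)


|string| = 6; first = 'b'; last = 'b'

No, "baaaab" does not match (ab)*


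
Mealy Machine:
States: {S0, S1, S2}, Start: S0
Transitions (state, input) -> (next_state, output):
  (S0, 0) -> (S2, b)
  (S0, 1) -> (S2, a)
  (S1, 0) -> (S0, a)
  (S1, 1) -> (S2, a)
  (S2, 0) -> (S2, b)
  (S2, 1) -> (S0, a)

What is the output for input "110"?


Step-by-step:
  (S0, 1) -> (S2, a)
  (S2, 1) -> (S0, a)
  (S0, 0) -> (S2, b)

"aab"


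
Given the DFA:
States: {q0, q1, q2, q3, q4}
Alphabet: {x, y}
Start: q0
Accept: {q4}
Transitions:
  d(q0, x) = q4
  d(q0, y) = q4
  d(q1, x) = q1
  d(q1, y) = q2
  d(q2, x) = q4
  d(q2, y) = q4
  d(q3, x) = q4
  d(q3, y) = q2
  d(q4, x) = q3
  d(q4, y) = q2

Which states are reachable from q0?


BFS from q0:
  layer 0: {q0}
  layer 1: {q4}
  layer 2: {q2, q3}

{q0, q2, q3, q4}


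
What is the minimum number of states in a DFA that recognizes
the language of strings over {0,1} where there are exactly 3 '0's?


States: count = 0, 1, ..., 3 (that's 4 states), plus a dead state for count > 3.
Total: 4 + 1 = 5. Accept = count-3 state.

5


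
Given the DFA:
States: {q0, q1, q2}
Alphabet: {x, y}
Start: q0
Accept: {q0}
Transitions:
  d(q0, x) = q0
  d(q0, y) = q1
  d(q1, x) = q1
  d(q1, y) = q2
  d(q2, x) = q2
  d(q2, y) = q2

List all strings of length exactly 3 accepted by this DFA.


All strings of length 3: 8 total
Accepted: 1

"xxx"


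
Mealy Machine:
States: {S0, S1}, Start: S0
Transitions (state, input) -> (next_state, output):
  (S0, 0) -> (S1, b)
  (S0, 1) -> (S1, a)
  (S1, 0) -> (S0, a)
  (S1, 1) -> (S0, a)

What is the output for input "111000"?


Step-by-step:
  (S0, 1) -> (S1, a)
  (S1, 1) -> (S0, a)
  (S0, 1) -> (S1, a)
  (S1, 0) -> (S0, a)
  (S0, 0) -> (S1, b)
  (S1, 0) -> (S0, a)

"aaaaba"


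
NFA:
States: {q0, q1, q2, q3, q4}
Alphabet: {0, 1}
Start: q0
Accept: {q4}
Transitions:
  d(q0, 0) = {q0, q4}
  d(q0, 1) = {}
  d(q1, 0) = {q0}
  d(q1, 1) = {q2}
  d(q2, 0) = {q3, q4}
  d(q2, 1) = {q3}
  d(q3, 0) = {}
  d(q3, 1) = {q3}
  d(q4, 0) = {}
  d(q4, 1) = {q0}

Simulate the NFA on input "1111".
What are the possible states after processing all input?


Start: {q0}
  --1--> {}
  --1--> {}
  --1--> {}
  --1--> {}

{} (empty set, no valid transitions)


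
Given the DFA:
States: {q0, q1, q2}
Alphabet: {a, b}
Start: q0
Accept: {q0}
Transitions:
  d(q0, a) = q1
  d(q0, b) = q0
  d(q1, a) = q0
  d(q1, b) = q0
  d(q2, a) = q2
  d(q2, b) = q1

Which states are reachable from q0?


BFS from q0:
  layer 0: {q0}
  layer 1: {q1}

{q0, q1}


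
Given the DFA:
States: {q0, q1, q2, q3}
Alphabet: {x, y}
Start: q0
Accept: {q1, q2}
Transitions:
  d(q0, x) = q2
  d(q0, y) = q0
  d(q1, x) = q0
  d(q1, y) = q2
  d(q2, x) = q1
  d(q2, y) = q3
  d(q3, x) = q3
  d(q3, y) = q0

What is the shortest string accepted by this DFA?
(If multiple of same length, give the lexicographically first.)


BFS by string length (lex-first path to each state shown):
  len 0: q0<-""
  len 1: q0<-"y", q2<-"x"
Found accept state at length 1.

"x"


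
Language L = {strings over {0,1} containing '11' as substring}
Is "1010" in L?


'11' does not occur

No, "1010" is not in L


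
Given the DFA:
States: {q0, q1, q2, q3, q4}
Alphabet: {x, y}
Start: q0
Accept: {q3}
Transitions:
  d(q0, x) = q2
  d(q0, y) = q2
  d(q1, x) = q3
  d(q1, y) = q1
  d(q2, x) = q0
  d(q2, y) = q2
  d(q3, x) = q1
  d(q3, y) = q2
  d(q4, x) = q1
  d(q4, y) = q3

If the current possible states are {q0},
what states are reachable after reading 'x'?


Apply transition on 'x' from each current state:
  d(q0, x) = q2

{q2}


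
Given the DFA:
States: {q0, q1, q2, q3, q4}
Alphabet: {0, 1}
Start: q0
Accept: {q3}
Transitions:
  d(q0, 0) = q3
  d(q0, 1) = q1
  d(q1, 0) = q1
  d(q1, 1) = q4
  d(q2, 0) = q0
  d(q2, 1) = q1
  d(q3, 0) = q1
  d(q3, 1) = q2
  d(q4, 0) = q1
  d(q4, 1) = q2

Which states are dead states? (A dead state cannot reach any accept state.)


Forward reachability from each state:
  q0 -> reaches accept state q3 (live)
  q1 -> reaches accept state q3 (live)
  q2 -> reaches accept state q3 (live)
  q3 -> reaches accept state q3 (live)
  q4 -> reaches accept state q3 (live)

None (all states can reach an accept state)


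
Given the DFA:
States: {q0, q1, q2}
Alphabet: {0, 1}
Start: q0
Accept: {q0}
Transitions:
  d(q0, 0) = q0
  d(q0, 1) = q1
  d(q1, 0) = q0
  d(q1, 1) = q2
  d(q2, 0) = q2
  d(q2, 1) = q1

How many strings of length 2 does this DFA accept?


Enumerating all length-2 strings:
  "00" -> q0 [accept]
  "01" -> q1 [reject]
  "10" -> q0 [accept]
  "11" -> q2 [reject]

2 out of 4


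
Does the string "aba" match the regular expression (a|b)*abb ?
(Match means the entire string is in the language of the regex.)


|string| = 3; first = 'a'; last = 'a'

No, "aba" does not match (a|b)*abb


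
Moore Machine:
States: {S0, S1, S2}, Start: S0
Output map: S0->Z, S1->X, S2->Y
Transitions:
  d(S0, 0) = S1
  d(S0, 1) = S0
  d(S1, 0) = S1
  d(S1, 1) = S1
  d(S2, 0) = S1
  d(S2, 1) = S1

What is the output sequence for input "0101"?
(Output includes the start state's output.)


Start: S0 (output Z)
  --0--> S1 (output X)
  --1--> S1 (output X)
  --0--> S1 (output X)
  --1--> S1 (output X)

"ZXXXX"


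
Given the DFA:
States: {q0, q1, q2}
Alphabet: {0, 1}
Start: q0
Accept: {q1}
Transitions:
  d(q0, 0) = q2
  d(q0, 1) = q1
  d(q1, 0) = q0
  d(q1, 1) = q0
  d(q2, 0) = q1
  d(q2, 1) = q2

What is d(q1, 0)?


Looking up transition d(q1, 0)

q0


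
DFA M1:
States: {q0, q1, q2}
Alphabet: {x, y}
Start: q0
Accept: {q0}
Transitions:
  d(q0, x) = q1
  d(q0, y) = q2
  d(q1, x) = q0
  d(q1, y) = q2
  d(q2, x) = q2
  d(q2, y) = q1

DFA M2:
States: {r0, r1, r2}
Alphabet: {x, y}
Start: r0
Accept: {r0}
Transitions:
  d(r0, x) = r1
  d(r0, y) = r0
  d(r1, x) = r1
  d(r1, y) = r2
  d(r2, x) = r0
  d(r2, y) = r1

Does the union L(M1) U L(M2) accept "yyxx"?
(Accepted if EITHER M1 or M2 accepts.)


M1: final=q1 accepted=False
M2: final=r1 accepted=False

No, union rejects (neither accepts)


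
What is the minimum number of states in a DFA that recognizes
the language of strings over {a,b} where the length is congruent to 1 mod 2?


States track (length) mod 2.
Need 2 states: one per remainder 0..1; accept = remainder 1.

2


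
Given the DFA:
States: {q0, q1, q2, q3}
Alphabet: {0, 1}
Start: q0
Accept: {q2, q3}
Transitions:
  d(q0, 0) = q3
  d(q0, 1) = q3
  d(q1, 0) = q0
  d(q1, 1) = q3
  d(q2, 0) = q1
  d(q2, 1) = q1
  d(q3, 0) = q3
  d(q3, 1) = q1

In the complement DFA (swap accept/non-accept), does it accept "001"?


Trace: q0 -> q3 -> q3 -> q1
Final: q1
Original accept: {q2, q3}
Complement: q1 is not in original accept

Yes, complement accepts (original rejects)


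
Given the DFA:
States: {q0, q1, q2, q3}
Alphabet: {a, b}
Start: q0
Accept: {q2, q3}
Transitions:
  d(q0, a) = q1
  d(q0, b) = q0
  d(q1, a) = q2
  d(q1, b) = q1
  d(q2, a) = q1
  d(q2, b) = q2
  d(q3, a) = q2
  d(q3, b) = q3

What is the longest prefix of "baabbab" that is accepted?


Run the DFA, marking each prefix where the state is accepting:
  "" -> q0 [reject]
  "b" -> q0 [reject]
  "ba" -> q1 [reject]
  "baa" -> q2 [accept]
  "baab" -> q2 [accept]
  "baabb" -> q2 [accept]
  "baabba" -> q1 [reject]
  "baabbab" -> q1 [reject]

"baabb"


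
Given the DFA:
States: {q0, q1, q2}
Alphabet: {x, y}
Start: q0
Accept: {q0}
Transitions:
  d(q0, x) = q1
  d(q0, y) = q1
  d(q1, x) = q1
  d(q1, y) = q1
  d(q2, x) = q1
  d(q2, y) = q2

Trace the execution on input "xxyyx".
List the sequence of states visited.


Input: xxyyx
d(q0, x) = q1
d(q1, x) = q1
d(q1, y) = q1
d(q1, y) = q1
d(q1, x) = q1


q0 -> q1 -> q1 -> q1 -> q1 -> q1


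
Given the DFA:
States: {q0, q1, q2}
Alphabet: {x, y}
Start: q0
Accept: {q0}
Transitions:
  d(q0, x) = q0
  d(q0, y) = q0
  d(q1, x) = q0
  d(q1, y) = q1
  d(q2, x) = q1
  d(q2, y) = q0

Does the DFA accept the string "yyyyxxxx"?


Trace: q0 -> q0 -> q0 -> q0 -> q0 -> q0 -> q0 -> q0 -> q0
Final state: q0
Accept states: {q0}

Yes, accepted (final state q0 is an accept state)
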